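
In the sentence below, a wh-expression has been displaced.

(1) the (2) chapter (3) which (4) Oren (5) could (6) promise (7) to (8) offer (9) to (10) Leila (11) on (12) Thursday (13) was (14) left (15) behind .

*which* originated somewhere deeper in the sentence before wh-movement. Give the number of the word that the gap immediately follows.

8

The filler 'which' is interpreted as the direct object of 'offer'. Wh-movement fronts it, leaving a gap right after 'offer':
The chapter which Oren could promise to offer ___ to Leila on Thursday was left behind.
'offer' is word 8.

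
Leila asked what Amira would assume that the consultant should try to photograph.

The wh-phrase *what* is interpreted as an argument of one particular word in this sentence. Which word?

photograph

Underlying clause: Amira would assume that the consultant should try to photograph what.
The filler 'what' is interpreted as the direct object of 'photograph'. Wh-movement fronts it, leaving a gap right after 'photograph':
Leila asked what Amira would assume that the consultant should try to photograph ___.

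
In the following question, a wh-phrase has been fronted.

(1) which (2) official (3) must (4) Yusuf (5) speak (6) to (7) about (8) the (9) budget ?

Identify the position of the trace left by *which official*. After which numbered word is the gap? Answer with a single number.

Pre-movement form: Yusuf must speak to which official about the budget.
'which official' is the object of the preposition 'to'. Fronting leaves a gap immediately after 'to':
Which official must Yusuf speak to ___ about the budget?
'to' is word 6.

6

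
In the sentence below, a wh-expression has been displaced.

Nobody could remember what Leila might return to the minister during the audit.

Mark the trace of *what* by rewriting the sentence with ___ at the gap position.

In situ: Leila might return what to the minister during the audit.
'what' functions as the direct object of 'return'. The gap is right after 'return'.

Nobody could remember what Leila might return ___ to the minister during the audit.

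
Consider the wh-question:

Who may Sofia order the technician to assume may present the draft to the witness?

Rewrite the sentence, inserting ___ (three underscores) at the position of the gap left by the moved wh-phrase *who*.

In situ: Sofia may order the technician to assume who may present the draft to the witness.
The filler 'who' is interpreted as the subject of the clause embedded under 'assume'. The gap is right after 'assume'.

Who may Sofia order the technician to assume ___ may present the draft to the witness?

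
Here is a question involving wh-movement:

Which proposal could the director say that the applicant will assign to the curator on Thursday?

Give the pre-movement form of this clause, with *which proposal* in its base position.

'which proposal' functions as the direct object of 'assign'. It moves to the left edge, and the trace sits right after 'assign':
Which proposal could the director say that the applicant will assign ___ to the curator on Thursday?

The director could say that the applicant will assign which proposal to the curator on Thursday.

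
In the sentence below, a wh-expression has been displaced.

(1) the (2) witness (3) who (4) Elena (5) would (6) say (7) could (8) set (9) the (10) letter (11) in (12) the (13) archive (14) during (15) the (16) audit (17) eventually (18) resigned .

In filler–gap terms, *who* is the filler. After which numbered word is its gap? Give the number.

6

'who' is the subject of the clause embedded under 'say'. Fronting leaves a gap immediately after 'say':
The witness who Elena would say ___ could set the letter in the archive during the audit eventually resigned.
'say' is word 6.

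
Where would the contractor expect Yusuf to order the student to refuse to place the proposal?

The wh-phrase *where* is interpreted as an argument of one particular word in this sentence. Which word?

place

In situ: The contractor would expect Yusuf to order the student to refuse to place the proposal where.
The filler 'where' is interpreted as the locative complement of 'place'. Fronting leaves a gap immediately after 'proposal':
Where would the contractor expect Yusuf to order the student to refuse to place the proposal ___?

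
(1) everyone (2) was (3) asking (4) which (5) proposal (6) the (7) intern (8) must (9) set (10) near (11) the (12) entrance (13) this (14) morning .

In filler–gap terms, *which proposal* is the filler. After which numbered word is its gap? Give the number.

9

Pre-movement form: The intern must set which proposal near the entrance this morning.
The filler 'which proposal' is interpreted as the direct object of 'set'. It moves to the left edge, and the trace sits right after 'set':
Everyone was asking which proposal the intern must set ___ near the entrance this morning.
'set' is word 9.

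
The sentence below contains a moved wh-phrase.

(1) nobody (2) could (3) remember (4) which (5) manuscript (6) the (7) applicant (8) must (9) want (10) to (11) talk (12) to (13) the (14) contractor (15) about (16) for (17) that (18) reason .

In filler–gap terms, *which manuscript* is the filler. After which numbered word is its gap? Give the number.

In situ: The applicant must want to talk to the contractor about which manuscript for that reason.
'which manuscript' functions as the object of the preposition 'about'. Fronting leaves a gap immediately after 'about':
Nobody could remember which manuscript the applicant must want to talk to the contractor about ___ for that reason.
'about' is word 15.

15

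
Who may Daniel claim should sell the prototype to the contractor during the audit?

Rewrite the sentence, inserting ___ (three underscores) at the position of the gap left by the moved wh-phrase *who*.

Who may Daniel claim ___ should sell the prototype to the contractor during the audit?

In situ: Daniel may claim who should sell the prototype to the contractor during the audit.
'who' is the subject of the clause embedded under 'claim'. The gap is right after 'claim'.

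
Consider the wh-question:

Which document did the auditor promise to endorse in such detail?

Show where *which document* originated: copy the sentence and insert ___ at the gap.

Which document did the auditor promise to endorse ___ in such detail?

Before movement: The auditor did promise to endorse which document in such detail.
'which document' is the direct object of 'endorse'. The gap is right after 'endorse'.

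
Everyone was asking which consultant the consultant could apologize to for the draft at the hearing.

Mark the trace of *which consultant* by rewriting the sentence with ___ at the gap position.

Before movement: The consultant could apologize to which consultant for the draft at the hearing.
'which consultant' functions as the object of the preposition 'to'. The gap is right after 'to'.

Everyone was asking which consultant the consultant could apologize to ___ for the draft at the hearing.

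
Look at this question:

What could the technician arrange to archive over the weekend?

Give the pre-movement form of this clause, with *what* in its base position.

The technician could arrange to archive what over the weekend.

The filler 'what' is interpreted as the direct object of 'archive'. Fronting leaves a gap immediately after 'archive':
What could the technician arrange to archive ___ over the weekend?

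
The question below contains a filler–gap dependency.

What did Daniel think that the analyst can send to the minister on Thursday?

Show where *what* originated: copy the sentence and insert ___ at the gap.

Before movement: Daniel did think that the analyst can send what to the minister on Thursday.
The filler 'what' is interpreted as the direct object of 'send'. The gap is right after 'send'.

What did Daniel think that the analyst can send ___ to the minister on Thursday?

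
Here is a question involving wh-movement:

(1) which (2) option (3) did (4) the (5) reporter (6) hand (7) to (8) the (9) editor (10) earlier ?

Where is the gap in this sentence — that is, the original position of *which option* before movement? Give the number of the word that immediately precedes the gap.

In situ: The reporter did hand which option to the editor earlier.
The filler 'which option' is interpreted as the direct object of 'hand'. Wh-movement fronts it, leaving a gap right after 'hand':
Which option did the reporter hand ___ to the editor earlier?
'hand' is word 6.

6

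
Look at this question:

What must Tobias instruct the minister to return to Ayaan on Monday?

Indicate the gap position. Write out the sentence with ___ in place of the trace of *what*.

What must Tobias instruct the minister to return ___ to Ayaan on Monday?

Underlying clause: Tobias must instruct the minister to return what to Ayaan on Monday.
'what' functions as the direct object of 'return'. The gap is right after 'return'.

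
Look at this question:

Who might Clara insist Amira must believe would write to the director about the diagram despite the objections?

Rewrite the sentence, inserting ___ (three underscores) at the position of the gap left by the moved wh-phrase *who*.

Who might Clara insist Amira must believe ___ would write to the director about the diagram despite the objections?

In situ: Clara might insist Amira must believe who would write to the director about the diagram despite the objections.
The filler 'who' is interpreted as the subject of the clause embedded under 'believe'. The gap is right after 'believe'.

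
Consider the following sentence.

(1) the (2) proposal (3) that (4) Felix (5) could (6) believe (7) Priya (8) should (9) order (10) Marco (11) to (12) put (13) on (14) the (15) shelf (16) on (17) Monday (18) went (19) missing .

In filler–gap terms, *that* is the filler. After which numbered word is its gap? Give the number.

12

'that' functions as the direct object of 'put'. It moves to the left edge, and the trace sits right after 'put':
The proposal that Felix could believe Priya should order Marco to put ___ on the shelf on Monday went missing.
'put' is word 12.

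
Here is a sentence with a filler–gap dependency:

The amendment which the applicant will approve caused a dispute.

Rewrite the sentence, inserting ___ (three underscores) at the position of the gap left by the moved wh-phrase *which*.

The filler 'which' is interpreted as the direct object of 'approve'. The gap is right after 'approve'.

The amendment which the applicant will approve ___ caused a dispute.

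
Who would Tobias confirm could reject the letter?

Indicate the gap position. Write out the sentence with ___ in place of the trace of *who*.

Who would Tobias confirm ___ could reject the letter?

Underlying clause: Tobias would confirm who could reject the letter.
'who' is the subject of the clause embedded under 'confirm'. The gap is right after 'confirm'.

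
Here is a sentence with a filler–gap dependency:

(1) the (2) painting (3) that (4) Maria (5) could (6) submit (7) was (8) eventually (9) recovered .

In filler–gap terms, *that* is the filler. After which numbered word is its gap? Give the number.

'that' functions as the direct object of 'submit'. It moves to the left edge, and the trace sits right after 'submit':
The painting that Maria could submit ___ was eventually recovered.
'submit' is word 6.

6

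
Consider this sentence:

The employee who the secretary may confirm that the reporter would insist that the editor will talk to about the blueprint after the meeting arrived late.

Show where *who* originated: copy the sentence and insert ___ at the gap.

The employee who the secretary may confirm that the reporter would insist that the editor will talk to ___ about the blueprint after the meeting arrived late.

'who' functions as the object of the preposition 'to'. The gap is right after 'to'.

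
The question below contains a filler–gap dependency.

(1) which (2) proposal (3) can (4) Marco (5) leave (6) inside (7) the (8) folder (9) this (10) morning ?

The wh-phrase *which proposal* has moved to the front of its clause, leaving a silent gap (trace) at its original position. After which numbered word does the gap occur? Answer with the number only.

Underlying clause: Marco can leave which proposal inside the folder this morning.
'which proposal' is the direct object of 'leave'. Fronting leaves a gap immediately after 'leave':
Which proposal can Marco leave ___ inside the folder this morning?
'leave' is word 5.

5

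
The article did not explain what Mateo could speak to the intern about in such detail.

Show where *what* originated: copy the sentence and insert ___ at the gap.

The article did not explain what Mateo could speak to the intern about ___ in such detail.

Underlying clause: Mateo could speak to the intern about what in such detail.
The filler 'what' is interpreted as the object of the preposition 'about'. The gap is right after 'about'.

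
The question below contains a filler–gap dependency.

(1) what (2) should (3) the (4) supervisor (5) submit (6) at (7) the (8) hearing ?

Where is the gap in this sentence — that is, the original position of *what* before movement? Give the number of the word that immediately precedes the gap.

5

Underlying clause: The supervisor should submit what at the hearing.
The filler 'what' is interpreted as the direct object of 'submit'. Fronting leaves a gap immediately after 'submit':
What should the supervisor submit ___ at the hearing?
'submit' is word 5.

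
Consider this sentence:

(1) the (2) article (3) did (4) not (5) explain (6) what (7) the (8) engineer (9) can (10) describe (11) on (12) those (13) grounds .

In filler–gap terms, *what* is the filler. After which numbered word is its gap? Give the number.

10

Underlying clause: The engineer can describe what on those grounds.
'what' functions as the direct object of 'describe'. Wh-movement fronts it, leaving a gap right after 'describe':
The article did not explain what the engineer can describe ___ on those grounds.
'describe' is word 10.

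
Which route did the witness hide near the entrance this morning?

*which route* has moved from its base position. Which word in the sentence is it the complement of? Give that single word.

hide

Underlying clause: The witness did hide which route near the entrance this morning.
'which route' functions as the direct object of 'hide'. Wh-movement fronts it, leaving a gap right after 'hide':
Which route did the witness hide ___ near the entrance this morning?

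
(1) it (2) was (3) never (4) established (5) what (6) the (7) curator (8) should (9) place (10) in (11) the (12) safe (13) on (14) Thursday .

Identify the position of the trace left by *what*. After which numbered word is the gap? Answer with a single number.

Pre-movement form: The curator should place what in the safe on Thursday.
The filler 'what' is interpreted as the direct object of 'place'. Fronting leaves a gap immediately after 'place':
It was never established what the curator should place ___ in the safe on Thursday.
'place' is word 9.

9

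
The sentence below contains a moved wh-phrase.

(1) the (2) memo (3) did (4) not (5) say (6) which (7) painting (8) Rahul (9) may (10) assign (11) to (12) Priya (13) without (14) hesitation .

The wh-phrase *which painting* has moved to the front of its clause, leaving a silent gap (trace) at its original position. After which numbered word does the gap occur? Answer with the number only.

Pre-movement form: Rahul may assign which painting to Priya without hesitation.
'which painting' is the direct object of 'assign'. It moves to the left edge, and the trace sits right after 'assign':
The memo did not say which painting Rahul may assign ___ to Priya without hesitation.
'assign' is word 10.

10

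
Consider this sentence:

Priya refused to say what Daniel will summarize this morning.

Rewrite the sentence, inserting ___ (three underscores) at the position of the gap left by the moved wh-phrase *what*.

Before movement: Daniel will summarize what this morning.
'what' is the direct object of 'summarize'. The gap is right after 'summarize'.

Priya refused to say what Daniel will summarize ___ this morning.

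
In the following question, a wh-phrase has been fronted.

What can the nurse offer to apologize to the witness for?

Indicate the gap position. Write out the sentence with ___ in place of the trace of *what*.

What can the nurse offer to apologize to the witness for ___?

In situ: The nurse can offer to apologize to the witness for what.
'what' is the object of the preposition 'for'. The gap is right after 'for'.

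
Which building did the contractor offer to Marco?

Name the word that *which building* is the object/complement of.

Before movement: The contractor did offer which building to Marco.
'which building' is the direct object of 'offer'. Fronting leaves a gap immediately after 'offer':
Which building did the contractor offer ___ to Marco?

offer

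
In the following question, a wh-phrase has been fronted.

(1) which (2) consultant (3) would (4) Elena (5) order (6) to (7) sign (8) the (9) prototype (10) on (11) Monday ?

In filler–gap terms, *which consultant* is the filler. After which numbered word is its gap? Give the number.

In situ: Elena would order which consultant to sign the prototype on Monday.
The filler 'which consultant' is interpreted as the direct object of 'order'. It moves to the left edge, and the trace sits right after 'order':
Which consultant would Elena order ___ to sign the prototype on Monday?
'order' is word 5.

5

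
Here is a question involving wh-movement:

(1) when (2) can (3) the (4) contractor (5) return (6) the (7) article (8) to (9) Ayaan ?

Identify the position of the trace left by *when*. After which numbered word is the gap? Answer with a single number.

Before movement: The contractor can return the article to Ayaan when.
'when' is the temporal adjunct. It moves to the left edge, and the trace sits right after 'Ayaan':
When can the contractor return the article to Ayaan ___?
'Ayaan' is word 9.

9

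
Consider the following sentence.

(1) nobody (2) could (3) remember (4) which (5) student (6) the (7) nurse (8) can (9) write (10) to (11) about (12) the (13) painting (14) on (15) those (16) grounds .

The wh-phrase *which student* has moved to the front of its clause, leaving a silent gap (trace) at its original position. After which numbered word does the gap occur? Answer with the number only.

In situ: The nurse can write to which student about the painting on those grounds.
The filler 'which student' is interpreted as the object of the preposition 'to'. It moves to the left edge, and the trace sits right after 'to':
Nobody could remember which student the nurse can write to ___ about the painting on those grounds.
'to' is word 10.

10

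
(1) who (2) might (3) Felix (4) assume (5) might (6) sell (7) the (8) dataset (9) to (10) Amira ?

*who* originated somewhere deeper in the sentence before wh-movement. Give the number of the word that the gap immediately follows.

4

Underlying clause: Felix might assume who might sell the dataset to Amira.
The filler 'who' is interpreted as the subject of the clause embedded under 'assume'. Wh-movement fronts it, leaving a gap right after 'assume':
Who might Felix assume ___ might sell the dataset to Amira?
'assume' is word 4.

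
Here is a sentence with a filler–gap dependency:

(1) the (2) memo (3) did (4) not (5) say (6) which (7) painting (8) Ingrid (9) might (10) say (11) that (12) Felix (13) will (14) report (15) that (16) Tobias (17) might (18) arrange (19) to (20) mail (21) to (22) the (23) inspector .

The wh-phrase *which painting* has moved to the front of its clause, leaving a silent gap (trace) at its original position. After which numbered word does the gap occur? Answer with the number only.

Pre-movement form: Ingrid might say that Felix will report that Tobias might arrange to mail which painting to the inspector.
'which painting' functions as the direct object of 'mail'. Wh-movement fronts it, leaving a gap right after 'mail':
The memo did not say which painting Ingrid might say that Felix will report that Tobias might arrange to mail ___ to the inspector.
'mail' is word 20.

20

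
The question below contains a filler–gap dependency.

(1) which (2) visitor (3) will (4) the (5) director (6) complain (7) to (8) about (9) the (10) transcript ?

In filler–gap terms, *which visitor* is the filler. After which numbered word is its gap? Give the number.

In situ: The director will complain to which visitor about the transcript.
'which visitor' is the object of the preposition 'to'. Fronting leaves a gap immediately after 'to':
Which visitor will the director complain to ___ about the transcript?
'to' is word 7.

7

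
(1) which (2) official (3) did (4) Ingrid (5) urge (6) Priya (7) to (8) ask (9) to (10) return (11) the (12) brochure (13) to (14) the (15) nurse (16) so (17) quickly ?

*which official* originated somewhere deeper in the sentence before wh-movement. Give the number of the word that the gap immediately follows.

In situ: Ingrid did urge Priya to ask which official to return the brochure to the nurse so quickly.
The filler 'which official' is interpreted as the direct object of 'ask'. It moves to the left edge, and the trace sits right after 'ask':
Which official did Ingrid urge Priya to ask ___ to return the brochure to the nurse so quickly?
'ask' is word 8.

8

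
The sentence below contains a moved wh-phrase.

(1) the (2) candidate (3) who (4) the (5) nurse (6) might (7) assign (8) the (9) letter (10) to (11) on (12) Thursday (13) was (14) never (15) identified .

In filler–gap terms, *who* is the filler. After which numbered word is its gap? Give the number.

The filler 'who' is interpreted as the object of the preposition 'to' (recipient of 'assign'). Fronting leaves a gap immediately after 'to':
The candidate who the nurse might assign the letter to ___ on Thursday was never identified.
'to' is word 10.

10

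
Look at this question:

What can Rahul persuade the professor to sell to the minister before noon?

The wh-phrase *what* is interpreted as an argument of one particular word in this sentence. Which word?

sell

Pre-movement form: Rahul can persuade the professor to sell what to the minister before noon.
The filler 'what' is interpreted as the direct object of 'sell'. Wh-movement fronts it, leaving a gap right after 'sell':
What can Rahul persuade the professor to sell ___ to the minister before noon?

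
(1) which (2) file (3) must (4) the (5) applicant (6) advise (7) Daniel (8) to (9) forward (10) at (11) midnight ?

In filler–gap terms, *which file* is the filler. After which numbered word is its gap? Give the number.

Pre-movement form: The applicant must advise Daniel to forward which file at midnight.
'which file' is the direct object of 'forward'. Wh-movement fronts it, leaving a gap right after 'forward':
Which file must the applicant advise Daniel to forward ___ at midnight?
'forward' is word 9.

9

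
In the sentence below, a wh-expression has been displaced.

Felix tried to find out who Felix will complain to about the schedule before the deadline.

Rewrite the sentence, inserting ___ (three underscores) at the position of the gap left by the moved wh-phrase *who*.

Pre-movement form: Felix will complain to who about the schedule before the deadline.
'who' is the object of the preposition 'to'. The gap is right after 'to'.

Felix tried to find out who Felix will complain to ___ about the schedule before the deadline.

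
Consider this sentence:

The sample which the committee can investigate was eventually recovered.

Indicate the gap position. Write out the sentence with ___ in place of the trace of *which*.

The sample which the committee can investigate ___ was eventually recovered.

The filler 'which' is interpreted as the direct object of 'investigate'. The gap is right after 'investigate'.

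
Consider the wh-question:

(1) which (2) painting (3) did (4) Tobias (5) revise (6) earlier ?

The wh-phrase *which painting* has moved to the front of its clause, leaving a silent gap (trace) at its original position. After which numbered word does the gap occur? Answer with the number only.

5

In situ: Tobias did revise which painting earlier.
'which painting' is the direct object of 'revise'. Fronting leaves a gap immediately after 'revise':
Which painting did Tobias revise ___ earlier?
'revise' is word 5.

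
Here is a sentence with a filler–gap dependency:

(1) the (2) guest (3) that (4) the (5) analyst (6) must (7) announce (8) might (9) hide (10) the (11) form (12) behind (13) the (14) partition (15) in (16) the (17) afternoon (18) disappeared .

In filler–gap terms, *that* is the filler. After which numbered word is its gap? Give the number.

'that' functions as the subject of the clause embedded under 'announce'. It moves to the left edge, and the trace sits right after 'announce':
The guest that the analyst must announce ___ might hide the form behind the partition in the afternoon disappeared.
'announce' is word 7.

7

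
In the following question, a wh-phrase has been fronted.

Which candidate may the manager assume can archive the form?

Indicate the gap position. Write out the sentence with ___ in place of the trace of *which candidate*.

Pre-movement form: The manager may assume which candidate can archive the form.
The filler 'which candidate' is interpreted as the subject of the clause embedded under 'assume'. The gap is right after 'assume'.

Which candidate may the manager assume ___ can archive the form?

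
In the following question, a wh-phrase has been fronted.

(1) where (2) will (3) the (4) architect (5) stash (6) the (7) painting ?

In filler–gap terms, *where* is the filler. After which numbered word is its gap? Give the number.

Before movement: The architect will stash the painting where.
The filler 'where' is interpreted as the locative complement of 'stash'. Fronting leaves a gap immediately after 'painting':
Where will the architect stash the painting ___?
'painting' is word 7.

7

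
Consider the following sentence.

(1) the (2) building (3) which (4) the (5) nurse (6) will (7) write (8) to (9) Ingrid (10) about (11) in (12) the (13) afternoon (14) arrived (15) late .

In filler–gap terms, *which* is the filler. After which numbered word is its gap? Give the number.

'which' is the object of the preposition 'about'. Fronting leaves a gap immediately after 'about':
The building which the nurse will write to Ingrid about ___ in the afternoon arrived late.
'about' is word 10.

10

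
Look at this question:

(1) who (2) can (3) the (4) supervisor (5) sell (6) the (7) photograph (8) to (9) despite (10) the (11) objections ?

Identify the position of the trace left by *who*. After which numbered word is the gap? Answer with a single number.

8

Underlying clause: The supervisor can sell the photograph to who despite the objections.
'who' is the object of the preposition 'to' (recipient of 'sell'). Fronting leaves a gap immediately after 'to':
Who can the supervisor sell the photograph to ___ despite the objections?
'to' is word 8.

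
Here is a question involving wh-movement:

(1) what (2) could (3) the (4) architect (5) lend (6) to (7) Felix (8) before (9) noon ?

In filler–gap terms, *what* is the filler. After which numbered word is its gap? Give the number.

Underlying clause: The architect could lend what to Felix before noon.
'what' is the direct object of 'lend'. It moves to the left edge, and the trace sits right after 'lend':
What could the architect lend ___ to Felix before noon?
'lend' is word 5.

5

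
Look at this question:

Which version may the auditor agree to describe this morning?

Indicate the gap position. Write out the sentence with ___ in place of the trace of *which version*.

Underlying clause: The auditor may agree to describe which version this morning.
'which version' functions as the direct object of 'describe'. The gap is right after 'describe'.

Which version may the auditor agree to describe ___ this morning?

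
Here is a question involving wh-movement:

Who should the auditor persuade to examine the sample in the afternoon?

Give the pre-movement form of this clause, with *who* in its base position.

The auditor should persuade who to examine the sample in the afternoon.

'who' is the direct object of 'persuade'. Fronting leaves a gap immediately after 'persuade':
Who should the auditor persuade ___ to examine the sample in the afternoon?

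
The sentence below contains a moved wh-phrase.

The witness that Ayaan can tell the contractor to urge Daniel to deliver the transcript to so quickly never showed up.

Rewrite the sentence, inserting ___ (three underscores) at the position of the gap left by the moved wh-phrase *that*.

'that' is the object of the preposition 'to' (recipient of 'deliver'). The gap is right after 'to'.

The witness that Ayaan can tell the contractor to urge Daniel to deliver the transcript to ___ so quickly never showed up.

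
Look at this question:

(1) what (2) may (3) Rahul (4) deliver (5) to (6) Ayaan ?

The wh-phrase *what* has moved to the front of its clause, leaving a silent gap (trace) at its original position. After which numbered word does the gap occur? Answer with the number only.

In situ: Rahul may deliver what to Ayaan.
The filler 'what' is interpreted as the direct object of 'deliver'. Wh-movement fronts it, leaving a gap right after 'deliver':
What may Rahul deliver ___ to Ayaan?
'deliver' is word 4.

4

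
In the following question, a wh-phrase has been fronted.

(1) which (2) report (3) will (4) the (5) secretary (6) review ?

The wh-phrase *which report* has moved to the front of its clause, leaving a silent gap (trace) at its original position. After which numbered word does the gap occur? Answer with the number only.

6

Before movement: The secretary will review which report.
'which report' functions as the direct object of 'review'. Fronting leaves a gap immediately after 'review':
Which report will the secretary review ___?
'review' is word 6.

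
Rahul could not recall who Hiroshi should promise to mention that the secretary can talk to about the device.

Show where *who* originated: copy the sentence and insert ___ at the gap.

Rahul could not recall who Hiroshi should promise to mention that the secretary can talk to ___ about the device.

Before movement: Hiroshi should promise to mention that the secretary can talk to who about the device.
'who' is the object of the preposition 'to'. The gap is right after 'to'.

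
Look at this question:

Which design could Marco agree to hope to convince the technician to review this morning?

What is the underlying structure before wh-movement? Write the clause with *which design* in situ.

Marco could agree to hope to convince the technician to review which design this morning.

'which design' functions as the direct object of 'review'. Fronting leaves a gap immediately after 'review':
Which design could Marco agree to hope to convince the technician to review ___ this morning?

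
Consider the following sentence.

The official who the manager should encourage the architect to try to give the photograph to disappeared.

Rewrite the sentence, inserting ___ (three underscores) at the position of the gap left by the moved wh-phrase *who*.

The filler 'who' is interpreted as the object of the preposition 'to' (recipient of 'give'). The gap is right after 'to'.

The official who the manager should encourage the architect to try to give the photograph to ___ disappeared.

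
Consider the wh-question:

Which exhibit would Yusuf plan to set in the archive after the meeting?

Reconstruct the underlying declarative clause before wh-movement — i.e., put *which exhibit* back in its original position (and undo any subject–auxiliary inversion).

The filler 'which exhibit' is interpreted as the direct object of 'set'. Fronting leaves a gap immediately after 'set':
Which exhibit would Yusuf plan to set ___ in the archive after the meeting?

Yusuf would plan to set which exhibit in the archive after the meeting.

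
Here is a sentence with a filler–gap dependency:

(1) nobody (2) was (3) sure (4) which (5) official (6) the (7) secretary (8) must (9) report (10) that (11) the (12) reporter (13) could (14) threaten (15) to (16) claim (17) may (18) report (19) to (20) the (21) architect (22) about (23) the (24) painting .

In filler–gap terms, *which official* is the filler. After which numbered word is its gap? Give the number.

In situ: The secretary must report that the reporter could threaten to claim which official may report to the architect about the painting.
The filler 'which official' is interpreted as the subject of the clause embedded under 'claim'. It moves to the left edge, and the trace sits right after 'claim':
Nobody was sure which official the secretary must report that the reporter could threaten to claim ___ may report to the architect about the painting.
'claim' is word 16.

16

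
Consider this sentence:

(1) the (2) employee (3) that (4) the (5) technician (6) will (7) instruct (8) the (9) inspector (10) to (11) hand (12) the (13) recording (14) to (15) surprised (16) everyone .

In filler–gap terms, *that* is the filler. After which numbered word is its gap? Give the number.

14

The filler 'that' is interpreted as the object of the preposition 'to' (recipient of 'hand'). It moves to the left edge, and the trace sits right after 'to':
The employee that the technician will instruct the inspector to hand the recording to ___ surprised everyone.
'to' is word 14.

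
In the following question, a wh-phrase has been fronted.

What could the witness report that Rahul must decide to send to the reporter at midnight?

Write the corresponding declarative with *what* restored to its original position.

The filler 'what' is interpreted as the direct object of 'send'. Wh-movement fronts it, leaving a gap right after 'send':
What could the witness report that Rahul must decide to send ___ to the reporter at midnight?

The witness could report that Rahul must decide to send what to the reporter at midnight.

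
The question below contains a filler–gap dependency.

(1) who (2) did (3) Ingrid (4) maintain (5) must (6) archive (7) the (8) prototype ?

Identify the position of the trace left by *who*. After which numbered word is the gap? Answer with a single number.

Underlying clause: Ingrid did maintain who must archive the prototype.
'who' is the subject of the clause embedded under 'maintain'. It moves to the left edge, and the trace sits right after 'maintain':
Who did Ingrid maintain ___ must archive the prototype?
'maintain' is word 4.

4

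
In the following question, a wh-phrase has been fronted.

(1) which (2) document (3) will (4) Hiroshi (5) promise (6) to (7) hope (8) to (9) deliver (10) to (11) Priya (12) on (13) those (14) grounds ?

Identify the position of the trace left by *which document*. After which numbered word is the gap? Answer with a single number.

9

Pre-movement form: Hiroshi will promise to hope to deliver which document to Priya on those grounds.
'which document' is the direct object of 'deliver'. Wh-movement fronts it, leaving a gap right after 'deliver':
Which document will Hiroshi promise to hope to deliver ___ to Priya on those grounds?
'deliver' is word 9.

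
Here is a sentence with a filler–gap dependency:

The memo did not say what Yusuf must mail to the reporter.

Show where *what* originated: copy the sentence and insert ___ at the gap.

The memo did not say what Yusuf must mail ___ to the reporter.

Underlying clause: Yusuf must mail what to the reporter.
'what' functions as the direct object of 'mail'. The gap is right after 'mail'.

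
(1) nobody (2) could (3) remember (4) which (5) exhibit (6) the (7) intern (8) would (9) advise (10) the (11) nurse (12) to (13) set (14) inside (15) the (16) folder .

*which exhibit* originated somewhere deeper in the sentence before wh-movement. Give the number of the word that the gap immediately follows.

Before movement: The intern would advise the nurse to set which exhibit inside the folder.
'which exhibit' functions as the direct object of 'set'. Fronting leaves a gap immediately after 'set':
Nobody could remember which exhibit the intern would advise the nurse to set ___ inside the folder.
'set' is word 13.

13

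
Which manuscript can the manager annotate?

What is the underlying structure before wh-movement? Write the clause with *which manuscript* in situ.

The manager can annotate which manuscript.

'which manuscript' functions as the direct object of 'annotate'. Wh-movement fronts it, leaving a gap right after 'annotate':
Which manuscript can the manager annotate ___?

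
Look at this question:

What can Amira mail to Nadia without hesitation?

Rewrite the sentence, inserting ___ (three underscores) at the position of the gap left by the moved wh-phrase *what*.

Before movement: Amira can mail what to Nadia without hesitation.
The filler 'what' is interpreted as the direct object of 'mail'. The gap is right after 'mail'.

What can Amira mail ___ to Nadia without hesitation?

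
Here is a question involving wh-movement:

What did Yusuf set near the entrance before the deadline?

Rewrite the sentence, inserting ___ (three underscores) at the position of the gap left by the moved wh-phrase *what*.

Pre-movement form: Yusuf did set what near the entrance before the deadline.
'what' is the direct object of 'set'. The gap is right after 'set'.

What did Yusuf set ___ near the entrance before the deadline?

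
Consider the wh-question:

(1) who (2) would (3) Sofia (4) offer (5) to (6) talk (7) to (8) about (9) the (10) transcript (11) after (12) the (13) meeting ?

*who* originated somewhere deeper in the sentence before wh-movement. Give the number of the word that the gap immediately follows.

Before movement: Sofia would offer to talk to who about the transcript after the meeting.
'who' functions as the object of the preposition 'to'. Fronting leaves a gap immediately after 'to':
Who would Sofia offer to talk to ___ about the transcript after the meeting?
'to' is word 7.

7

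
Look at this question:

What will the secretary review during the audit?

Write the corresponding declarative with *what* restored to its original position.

The secretary will review what during the audit.

'what' is the direct object of 'review'. Fronting leaves a gap immediately after 'review':
What will the secretary review ___ during the audit?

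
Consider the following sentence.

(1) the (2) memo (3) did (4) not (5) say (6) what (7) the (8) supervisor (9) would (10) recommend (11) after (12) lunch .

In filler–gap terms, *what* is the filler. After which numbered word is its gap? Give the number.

10

Underlying clause: The supervisor would recommend what after lunch.
'what' functions as the direct object of 'recommend'. Fronting leaves a gap immediately after 'recommend':
The memo did not say what the supervisor would recommend ___ after lunch.
'recommend' is word 10.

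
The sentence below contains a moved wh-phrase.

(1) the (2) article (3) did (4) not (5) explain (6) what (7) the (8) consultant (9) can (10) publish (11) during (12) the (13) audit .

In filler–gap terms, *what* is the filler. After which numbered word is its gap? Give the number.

Underlying clause: The consultant can publish what during the audit.
The filler 'what' is interpreted as the direct object of 'publish'. Wh-movement fronts it, leaving a gap right after 'publish':
The article did not explain what the consultant can publish ___ during the audit.
'publish' is word 10.

10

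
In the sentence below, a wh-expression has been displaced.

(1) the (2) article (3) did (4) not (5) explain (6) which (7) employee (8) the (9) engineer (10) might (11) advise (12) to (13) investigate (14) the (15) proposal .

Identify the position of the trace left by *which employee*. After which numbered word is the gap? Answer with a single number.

11

In situ: The engineer might advise which employee to investigate the proposal.
'which employee' is the direct object of 'advise'. It moves to the left edge, and the trace sits right after 'advise':
The article did not explain which employee the engineer might advise ___ to investigate the proposal.
'advise' is word 11.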